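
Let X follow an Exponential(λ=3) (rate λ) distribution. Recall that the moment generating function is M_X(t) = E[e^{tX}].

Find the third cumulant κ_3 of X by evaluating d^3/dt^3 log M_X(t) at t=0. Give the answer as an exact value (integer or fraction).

κ_3 = D^3[K](0) = 2/27

M_X(t) = 3/(3 - t)
K_X(t) = log M_X(t) = -log(3 - t) + log(3)
D^3[K](t) = -2/(t^3 - 9*t^2 + 27*t - 27)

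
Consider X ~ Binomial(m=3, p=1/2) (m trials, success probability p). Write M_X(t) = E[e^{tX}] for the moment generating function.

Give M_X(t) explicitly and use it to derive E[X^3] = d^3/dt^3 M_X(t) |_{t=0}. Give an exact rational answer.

E[X^3] = D^3[M](0) = 27/4

M_X(t) = (e^(t)/2 + 1/2)^3
D^3[M](t) = 27*e^(3*t)/8 + 3*e^(2*t) + 3*e^(t)/8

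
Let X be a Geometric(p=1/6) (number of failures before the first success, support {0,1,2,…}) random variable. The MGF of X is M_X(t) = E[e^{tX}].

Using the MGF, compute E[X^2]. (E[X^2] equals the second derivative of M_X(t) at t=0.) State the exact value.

M_X(t) = 1/(6*(1 - 5*e^(t)/6))
M′(t) = 5*e^(t)/(25*e^(2*t) - 60*e^(t) + 36)
M′′(t) = (-25*e^(2*t) - 30*e^(t))/(125*e^(3*t) - 450*e^(2*t) + 540*e^(t) - 216)

E[X^2] = M′′(0) = 55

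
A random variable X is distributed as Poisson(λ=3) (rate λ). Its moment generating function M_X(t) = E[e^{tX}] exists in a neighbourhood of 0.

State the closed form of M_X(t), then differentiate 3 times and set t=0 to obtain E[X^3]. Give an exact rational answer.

E[X^3] = M′′′(0) = 57

M_X(t) = e^(3*e^(t) - 3)
M′(t) = 3*e^(-3)*e^(t)*e^(3*e^(t))
M′′(t) = (9*e^(2*t)*e^(3*e^(t)) + 3*e^(t)*e^(3*e^(t)))*e^(-3)
M′′′(t) = (27*e^(3*t)*e^(3*e^(t)) + 27*e^(2*t)*e^(3*e^(t)) + 3*e^(t)*e^(3*e^(t)))*e^(-3)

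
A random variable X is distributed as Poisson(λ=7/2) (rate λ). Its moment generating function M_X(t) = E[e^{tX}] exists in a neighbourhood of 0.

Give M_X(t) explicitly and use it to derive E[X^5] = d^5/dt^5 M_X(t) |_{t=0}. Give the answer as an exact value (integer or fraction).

E[X^5] = M^(5)(0) = 105119/32

M_X(t) = e^(7*e^(t)/2 - 7/2)
M^(5)(t) = (16807*e^(5*t)*e^(7*e^(t)/2) + 48020*e^(4*t)*e^(7*e^(t)/2) + 34300*e^(3*t)*e^(7*e^(t)/2) + 5880*e^(2*t)*e^(7*e^(t)/2) + 112*e^(t)*e^(7*e^(t)/2))*e^(-7/2)/32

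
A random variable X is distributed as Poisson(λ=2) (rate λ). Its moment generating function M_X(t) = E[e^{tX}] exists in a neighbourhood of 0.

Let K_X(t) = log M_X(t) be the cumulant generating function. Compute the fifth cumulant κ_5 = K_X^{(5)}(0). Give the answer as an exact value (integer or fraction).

κ_5 = K^(5)(0) = 2

M_X(t) = e^(2*e^(t) - 2)
K_X(t) = log M_X(t) = 2*e^(t) - 2
K^(5)(t) = 2*e^(t)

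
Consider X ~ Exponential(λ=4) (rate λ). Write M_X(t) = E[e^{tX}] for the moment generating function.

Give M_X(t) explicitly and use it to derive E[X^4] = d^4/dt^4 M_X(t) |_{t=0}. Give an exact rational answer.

E[X^4] = d^4M/dt^4 |_{t=0} = 3/32

M_X(t) = 4/(4 - t)
dM/dt = 4/(t^2 - 8*t + 16)
d^2M/dt^2 = -8/(t^3 - 12*t^2 + 48*t - 64)
d^3M/dt^3 = 24/(t^4 - 16*t^3 + 96*t^2 - 256*t + 256)
d^4M/dt^4 = -96/(t^5 - 20*t^4 + 160*t^3 - 640*t^2 + 1280*t - 1024)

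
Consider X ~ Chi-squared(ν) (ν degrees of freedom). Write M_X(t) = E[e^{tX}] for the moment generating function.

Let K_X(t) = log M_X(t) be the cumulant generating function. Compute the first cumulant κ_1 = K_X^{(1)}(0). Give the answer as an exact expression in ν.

κ_1 = K^(1)(0) = ν

M_X(t) = (1 - 2*t)^(-ν/2)
K_X(t) = log M_X(t) = -ν*log(1 - 2*t)/2
K^(1)(t) = -ν/(2*t - 1)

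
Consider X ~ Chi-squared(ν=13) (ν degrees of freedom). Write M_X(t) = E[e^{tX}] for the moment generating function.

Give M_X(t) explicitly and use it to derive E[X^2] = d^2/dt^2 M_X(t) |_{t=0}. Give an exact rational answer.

M_X(t) = (1 - 2*t)^(-13/2)
M′(t) = -13/(128*t^7*√(1 - 2*t) - 448*t^6*√(1 - 2*t) + 672*t^5*√(1 - 2*t) - 560*t^4*√(1 - 2*t) + 280*t^3*√(1 - 2*t) - 84*t^2*√(1 - 2*t) + 14*t*√(1 - 2*t) - √(1 - 2*t))

E[X^2] = M′′(0) = 195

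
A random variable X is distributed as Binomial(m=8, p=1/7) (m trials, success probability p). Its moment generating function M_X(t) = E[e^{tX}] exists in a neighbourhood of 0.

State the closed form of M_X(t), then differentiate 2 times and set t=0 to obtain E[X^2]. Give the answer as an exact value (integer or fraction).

E[X^2] = M′′(0) = 16/7

M_X(t) = (e^(t)/7 + 6/7)^8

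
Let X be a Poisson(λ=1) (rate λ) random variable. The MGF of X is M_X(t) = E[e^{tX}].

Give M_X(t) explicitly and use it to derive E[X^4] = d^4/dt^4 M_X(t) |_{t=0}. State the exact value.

M_X(t) = e^(e^(t) - 1)
D^4[M](t) = (e^(4*t)*e^(e^(t)) + 6*e^(3*t)*e^(e^(t)) + 7*e^(2*t)*e^(e^(t)) + e^(t)*e^(e^(t)))*e^(-1)

E[X^4] = D^4[M](0) = 15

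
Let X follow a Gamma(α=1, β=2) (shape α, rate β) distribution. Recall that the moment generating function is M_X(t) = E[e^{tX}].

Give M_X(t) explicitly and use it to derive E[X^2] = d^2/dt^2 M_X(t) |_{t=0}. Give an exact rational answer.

M_X(t) = 2/(2 - t)
M^(2)(t) = -4/(t^3 - 6*t^2 + 12*t - 8)

E[X^2] = M^(2)(0) = 1/2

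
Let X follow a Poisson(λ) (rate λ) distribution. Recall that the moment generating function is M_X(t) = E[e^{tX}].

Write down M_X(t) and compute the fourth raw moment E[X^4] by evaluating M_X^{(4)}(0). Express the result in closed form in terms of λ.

M_X(t) = e^(λ*(e^(t) - 1))
M′(t) = λ*e^(-λ)*e^(t)*e^(λ*e^(t))
M′′(t) = (λ^2*e^(2*t)*e^(λ*e^(t)) + λ*e^(t)*e^(λ*e^(t)))*e^(-λ)
M′′′(t) = (λ^3*e^(3*t)*e^(λ*e^(t)) + 3*λ^2*e^(2*t)*e^(λ*e^(t)) + λ*e^(t)*e^(λ*e^(t)))*e^(-λ)
M′′′′(t) = (λ^4*e^(4*t)*e^(λ*e^(t)) + 6*λ^3*e^(3*t)*e^(λ*e^(t)) + 7*λ^2*e^(2*t)*e^(λ*e^(t)) + λ*e^(t)*e^(λ*e^(t)))*e^(-λ)

E[X^4] = M′′′′(0) = λ*(λ^3 + 6*λ^2 + 7*λ + 1)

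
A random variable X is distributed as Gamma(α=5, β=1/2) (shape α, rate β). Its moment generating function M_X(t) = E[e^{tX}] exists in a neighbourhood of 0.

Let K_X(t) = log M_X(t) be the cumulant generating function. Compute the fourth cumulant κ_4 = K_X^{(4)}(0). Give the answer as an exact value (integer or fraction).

M_X(t) = 1/(32*(1/2 - t)^5)
K_X(t) = log M_X(t) = -5*log(1/2 - t) - 5*log(2)
K′(t) = -10/(2*t - 1)
K′′(t) = 20/(4*t^2 - 4*t + 1)
K′′′(t) = -80/(8*t^3 - 12*t^2 + 6*t - 1)
K′′′′(t) = 480/(16*t^4 - 32*t^3 + 24*t^2 - 8*t + 1)

κ_4 = K′′′′(0) = 480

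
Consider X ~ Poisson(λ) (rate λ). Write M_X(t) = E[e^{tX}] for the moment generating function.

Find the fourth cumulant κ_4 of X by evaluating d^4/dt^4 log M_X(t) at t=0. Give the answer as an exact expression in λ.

M_X(t) = e^(λ*(e^(t) - 1))
K_X(t) = log M_X(t) = λ*(e^(t) - 1)
K^(4)(t) = λ*e^(t)

κ_4 = K^(4)(0) = λ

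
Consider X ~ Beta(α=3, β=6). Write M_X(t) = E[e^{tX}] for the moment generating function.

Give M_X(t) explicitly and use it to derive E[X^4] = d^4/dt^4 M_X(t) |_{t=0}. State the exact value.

M_X(t) = ₁F₁(3; 9; t)
D^4[M](t) = ₁F₁(7; 13; t)/33

E[X^4] = D^4[M](0) = 1/33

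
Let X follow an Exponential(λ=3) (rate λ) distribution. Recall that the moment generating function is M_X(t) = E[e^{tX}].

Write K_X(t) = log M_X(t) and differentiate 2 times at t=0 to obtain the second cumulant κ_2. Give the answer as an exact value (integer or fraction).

κ_2 = d^2K/dt^2 |_{t=0} = 1/9

M_X(t) = 3/(3 - t)
K_X(t) = log M_X(t) = -log(3 - t) + log(3)
dK/dt = -1/(t - 3)
d^2K/dt^2 = 1/(t^2 - 6*t + 9)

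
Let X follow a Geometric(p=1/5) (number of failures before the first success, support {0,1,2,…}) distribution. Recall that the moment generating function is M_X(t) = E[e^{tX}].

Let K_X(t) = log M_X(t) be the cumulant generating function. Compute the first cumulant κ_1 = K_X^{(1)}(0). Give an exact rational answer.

κ_1 = D[K](0) = 4

M_X(t) = 1/(5*(1 - 4*e^(t)/5))
K_X(t) = log M_X(t) = -log(1 - 4*e^(t)/5) - log(5)
D[K](t) = -4*e^(t)/(4*e^(t) - 5)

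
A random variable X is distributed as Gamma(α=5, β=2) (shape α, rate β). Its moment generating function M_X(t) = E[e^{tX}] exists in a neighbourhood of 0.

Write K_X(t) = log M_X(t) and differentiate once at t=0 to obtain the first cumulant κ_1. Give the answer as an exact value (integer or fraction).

M_X(t) = 32/(2 - t)^5
K_X(t) = log M_X(t) = -5*log(2 - t) + 5*log(2)
K′(t) = -5/(t - 2)

κ_1 = K′(0) = 5/2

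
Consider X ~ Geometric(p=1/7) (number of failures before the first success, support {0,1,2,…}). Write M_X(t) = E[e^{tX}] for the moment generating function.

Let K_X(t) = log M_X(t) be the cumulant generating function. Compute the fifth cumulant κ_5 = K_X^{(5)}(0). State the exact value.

κ_5 = D^5[K](0) = 275730

M_X(t) = 1/(7*(1 - 6*e^(t)/7))
K_X(t) = log M_X(t) = -log(1 - 6*e^(t)/7) - log(7)
D^5[K](t) = (-9072*e^(4*t) - 116424*e^(3*t) - 135828*e^(2*t) - 14406*e^(t))/(7776*e^(5*t) - 45360*e^(4*t) + 105840*e^(3*t) - 123480*e^(2*t) + 72030*e^(t) - 16807)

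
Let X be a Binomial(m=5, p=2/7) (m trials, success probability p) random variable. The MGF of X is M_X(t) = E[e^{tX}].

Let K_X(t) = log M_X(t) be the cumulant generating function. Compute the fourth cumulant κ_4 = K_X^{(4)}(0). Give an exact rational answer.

κ_4 = K′′′′(0) = -550/2401

M_X(t) = (2*e^(t)/7 + 5/7)^5
K_X(t) = log M_X(t) = 5*log(2*e^(t)/7 + 5/7)
K′(t) = 10*e^(t)/(2*e^(t) + 5)
K′′(t) = 50*e^(t)/(4*e^(2*t) + 20*e^(t) + 25)
K′′′(t) = (-100*e^(2*t) + 250*e^(t))/(8*e^(3*t) + 60*e^(2*t) + 150*e^(t) + 125)
K′′′′(t) = (200*e^(3*t) - 2000*e^(2*t) + 1250*e^(t))/(16*e^(4*t) + 160*e^(3*t) + 600*e^(2*t) + 1000*e^(t) + 625)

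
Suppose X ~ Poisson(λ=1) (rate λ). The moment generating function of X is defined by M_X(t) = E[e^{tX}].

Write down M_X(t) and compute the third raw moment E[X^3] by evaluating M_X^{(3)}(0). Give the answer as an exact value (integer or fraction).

E[X^3] = M′′′(0) = 5

M_X(t) = e^(e^(t) - 1)
M′(t) = e^(-1)*e^(t)*e^(e^(t))
M′′(t) = (e^(2*t)*e^(e^(t)) + e^(t)*e^(e^(t)))*e^(-1)
M′′′(t) = (e^(3*t)*e^(e^(t)) + 3*e^(2*t)*e^(e^(t)) + e^(t)*e^(e^(t)))*e^(-1)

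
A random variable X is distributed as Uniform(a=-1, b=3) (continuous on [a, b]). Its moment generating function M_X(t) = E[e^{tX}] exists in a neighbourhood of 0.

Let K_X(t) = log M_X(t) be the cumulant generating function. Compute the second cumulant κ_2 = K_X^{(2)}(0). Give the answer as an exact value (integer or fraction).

κ_2 = D^2[K](0) = 4/3

M_X(t) = (e^(3*t) - e^(-t))/(4*t)
K_X(t) = log M_X(t) = -log(t) + log(e^(3*t) - e^(-t)) - 2*log(2)
D^2[K](t) = (-16*t^2*e^(4*t) + e^(8*t) - 2*e^(4*t) + 1)/(t^2*e^(8*t) - 2*t^2*e^(4*t) + t^2)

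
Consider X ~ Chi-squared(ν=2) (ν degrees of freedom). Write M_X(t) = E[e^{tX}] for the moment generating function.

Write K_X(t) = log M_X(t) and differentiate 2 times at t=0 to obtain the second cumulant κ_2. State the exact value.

κ_2 = K^(2)(0) = 4

M_X(t) = 1/(1 - 2*t)
K_X(t) = log M_X(t) = -log(1 - 2*t)
K^(2)(t) = 4/(4*t^2 - 4*t + 1)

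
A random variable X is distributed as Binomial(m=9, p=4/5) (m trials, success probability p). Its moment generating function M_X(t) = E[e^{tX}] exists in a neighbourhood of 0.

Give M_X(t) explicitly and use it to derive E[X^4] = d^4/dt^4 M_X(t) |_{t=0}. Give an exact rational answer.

E[X^4] = d^4M/dt^4 |_{t=0} = 1947924/625

M_X(t) = (4*e^(t)/5 + 1/5)^9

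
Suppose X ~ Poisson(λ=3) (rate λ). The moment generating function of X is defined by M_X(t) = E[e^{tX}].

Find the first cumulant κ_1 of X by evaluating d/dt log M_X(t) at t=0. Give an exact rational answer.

κ_1 = dK/dt |_{t=0} = 3

M_X(t) = e^(3*e^(t) - 3)
K_X(t) = log M_X(t) = 3*e^(t) - 3
dK/dt = 3*e^(t)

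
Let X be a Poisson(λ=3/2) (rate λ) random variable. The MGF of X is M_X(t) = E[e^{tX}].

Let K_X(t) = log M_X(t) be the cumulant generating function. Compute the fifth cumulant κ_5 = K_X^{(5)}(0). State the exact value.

M_X(t) = e^(3*e^(t)/2 - 3/2)
K_X(t) = log M_X(t) = 3*e^(t)/2 - 3/2
D^5[K](t) = 3*e^(t)/2

κ_5 = D^5[K](0) = 3/2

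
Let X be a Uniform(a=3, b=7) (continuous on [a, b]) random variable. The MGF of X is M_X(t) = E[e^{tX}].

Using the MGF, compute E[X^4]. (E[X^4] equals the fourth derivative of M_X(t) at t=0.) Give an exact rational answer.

M_X(t) = (e^(7*t) - e^(3*t))/(4*t)
dM/dt = (7*t*e^(7*t) - 3*t*e^(3*t) - e^(7*t) + e^(3*t))/(4*t^2)
d^2M/dt^2 = (49*t^2*e^(7*t) - 9*t^2*e^(3*t) - 14*t*e^(7*t) + 6*t*e^(3*t) + 2*e^(7*t) - 2*e^(3*t))/(4*t^3)
d^3M/dt^3 = (343*t^3*e^(7*t) - 27*t^3*e^(3*t) - 147*t^2*e^(7*t) + 27*t^2*e^(3*t) + 42*t*e^(7*t) - 18*t*e^(3*t) - 6*e^(7*t) + 6*e^(3*t))/(4*t^4)

E[X^4] = d^4M/dt^4 |_{t=0} = 4141/5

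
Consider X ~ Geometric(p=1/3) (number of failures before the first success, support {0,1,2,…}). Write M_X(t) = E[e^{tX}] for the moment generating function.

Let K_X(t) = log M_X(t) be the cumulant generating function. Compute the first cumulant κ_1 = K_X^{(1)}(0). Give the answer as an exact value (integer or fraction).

M_X(t) = 1/(3*(1 - 2*e^(t)/3))
K_X(t) = log M_X(t) = -log(1 - 2*e^(t)/3) - log(3)
K^(1)(t) = -2*e^(t)/(2*e^(t) - 3)

κ_1 = K^(1)(0) = 2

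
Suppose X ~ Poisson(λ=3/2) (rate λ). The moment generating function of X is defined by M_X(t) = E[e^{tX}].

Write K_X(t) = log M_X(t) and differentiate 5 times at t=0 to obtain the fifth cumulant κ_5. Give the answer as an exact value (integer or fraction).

κ_5 = d^5K/dt^5 |_{t=0} = 3/2

M_X(t) = e^(3*e^(t)/2 - 3/2)
K_X(t) = log M_X(t) = 3*e^(t)/2 - 3/2
dK/dt = 3*e^(t)/2
d^2K/dt^2 = 3*e^(t)/2
d^3K/dt^3 = 3*e^(t)/2
d^4K/dt^4 = 3*e^(t)/2
d^5K/dt^5 = 3*e^(t)/2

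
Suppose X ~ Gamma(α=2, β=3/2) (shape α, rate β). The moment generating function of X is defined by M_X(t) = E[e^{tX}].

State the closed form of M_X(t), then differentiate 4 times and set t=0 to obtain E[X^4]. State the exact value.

E[X^4] = M′′′′(0) = 640/27

M_X(t) = 9/(4*(3/2 - t)^2)
M′(t) = -36/(8*t^3 - 36*t^2 + 54*t - 27)
M′′(t) = 216/(16*t^4 - 96*t^3 + 216*t^2 - 216*t + 81)
M′′′(t) = -1728/(32*t^5 - 240*t^4 + 720*t^3 - 1080*t^2 + 810*t - 243)
M′′′′(t) = 17280/(64*t^6 - 576*t^5 + 2160*t^4 - 4320*t^3 + 4860*t^2 - 2916*t + 729)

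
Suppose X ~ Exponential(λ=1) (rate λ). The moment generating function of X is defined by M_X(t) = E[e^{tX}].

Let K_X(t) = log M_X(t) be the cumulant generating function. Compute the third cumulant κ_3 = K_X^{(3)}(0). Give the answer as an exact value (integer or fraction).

κ_3 = D^3[K](0) = 2

M_X(t) = 1/(1 - t)
K_X(t) = log M_X(t) = -log(1 - t)
D^3[K](t) = -2/(t^3 - 3*t^2 + 3*t - 1)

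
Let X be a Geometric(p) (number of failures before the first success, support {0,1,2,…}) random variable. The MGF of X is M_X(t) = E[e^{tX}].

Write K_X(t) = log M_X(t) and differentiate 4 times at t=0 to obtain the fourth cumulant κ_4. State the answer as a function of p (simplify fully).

κ_4 = D^4[K](0) = (-p^3 + 7*p^2 - 12*p + 6)/p^4

M_X(t) = p/(-(1 - p)*e^(t) + 1)
K_X(t) = log M_X(t) = log(p) - log(-(1 - p)*e^(t) + 1)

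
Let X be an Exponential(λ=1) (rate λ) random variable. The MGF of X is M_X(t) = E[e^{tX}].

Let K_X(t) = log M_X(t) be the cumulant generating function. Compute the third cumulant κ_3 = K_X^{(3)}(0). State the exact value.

M_X(t) = 1/(1 - t)
K_X(t) = log M_X(t) = -log(1 - t)
dK/dt = -1/(t - 1)
d^2K/dt^2 = 1/(t^2 - 2*t + 1)
d^3K/dt^3 = -2/(t^3 - 3*t^2 + 3*t - 1)

κ_3 = d^3K/dt^3 |_{t=0} = 2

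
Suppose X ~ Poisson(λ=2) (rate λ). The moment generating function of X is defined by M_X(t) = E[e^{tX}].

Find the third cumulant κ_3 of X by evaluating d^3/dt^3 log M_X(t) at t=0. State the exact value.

M_X(t) = e^(2*e^(t) - 2)
K_X(t) = log M_X(t) = 2*e^(t) - 2
D^3[K](t) = 2*e^(t)

κ_3 = D^3[K](0) = 2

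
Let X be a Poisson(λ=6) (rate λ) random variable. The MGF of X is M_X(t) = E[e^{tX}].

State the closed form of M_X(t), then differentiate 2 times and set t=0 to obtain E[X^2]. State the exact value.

E[X^2] = d^2M/dt^2 |_{t=0} = 42

M_X(t) = e^(6*e^(t) - 6)
dM/dt = 6*e^(-6)*e^(t)*e^(6*e^(t))
d^2M/dt^2 = (36*e^(2*t)*e^(6*e^(t)) + 6*e^(t)*e^(6*e^(t)))*e^(-6)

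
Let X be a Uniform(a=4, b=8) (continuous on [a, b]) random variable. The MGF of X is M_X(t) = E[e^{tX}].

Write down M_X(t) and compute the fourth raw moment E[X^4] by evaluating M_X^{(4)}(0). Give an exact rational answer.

M_X(t) = (e^(8*t) - e^(4*t))/(4*t)
dM/dt = (8*t*e^(8*t) - 4*t*e^(4*t) - e^(8*t) + e^(4*t))/(4*t^2)
d^2M/dt^2 = (32*t^2*e^(8*t) - 8*t^2*e^(4*t) - 8*t*e^(8*t) + 4*t*e^(4*t) + e^(8*t) - e^(4*t))/(2*t^3)
d^3M/dt^3 = (256*t^3*e^(8*t) - 32*t^3*e^(4*t) - 96*t^2*e^(8*t) + 24*t^2*e^(4*t) + 24*t*e^(8*t) - 12*t*e^(4*t) - 3*e^(8*t) + 3*e^(4*t))/(2*t^4)

E[X^4] = d^4M/dt^4 |_{t=0} = 7936/5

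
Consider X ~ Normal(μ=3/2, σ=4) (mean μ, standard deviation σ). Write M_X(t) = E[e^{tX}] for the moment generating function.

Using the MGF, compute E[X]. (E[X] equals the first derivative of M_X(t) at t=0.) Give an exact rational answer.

M_X(t) = e^(8*t^2 + 3*t/2)
M′(t) = 16*t*e^(3*t/2)*e^(8*t^2) + 3*e^(3*t/2)*e^(8*t^2)/2

E[X] = M′(0) = 3/2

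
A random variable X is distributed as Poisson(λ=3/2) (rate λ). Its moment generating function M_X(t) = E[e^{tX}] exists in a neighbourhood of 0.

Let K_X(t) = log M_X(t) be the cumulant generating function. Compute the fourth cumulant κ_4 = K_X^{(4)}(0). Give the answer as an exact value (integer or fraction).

κ_4 = K′′′′(0) = 3/2

M_X(t) = e^(3*e^(t)/2 - 3/2)
K_X(t) = log M_X(t) = 3*e^(t)/2 - 3/2
K′(t) = 3*e^(t)/2
K′′(t) = 3*e^(t)/2
K′′′(t) = 3*e^(t)/2
K′′′′(t) = 3*e^(t)/2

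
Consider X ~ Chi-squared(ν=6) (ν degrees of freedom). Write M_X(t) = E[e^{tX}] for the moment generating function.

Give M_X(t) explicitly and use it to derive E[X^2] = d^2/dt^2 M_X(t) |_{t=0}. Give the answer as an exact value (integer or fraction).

M_X(t) = (1 - 2*t)^(-3)
D^2[M](t) = -48/(32*t^5 - 80*t^4 + 80*t^3 - 40*t^2 + 10*t - 1)

E[X^2] = D^2[M](0) = 48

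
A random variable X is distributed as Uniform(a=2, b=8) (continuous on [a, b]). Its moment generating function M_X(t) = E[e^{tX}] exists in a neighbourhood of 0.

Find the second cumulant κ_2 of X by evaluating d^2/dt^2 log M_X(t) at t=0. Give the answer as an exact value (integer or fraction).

M_X(t) = (e^(8*t) - e^(2*t))/(6*t)
K_X(t) = log M_X(t) = -log(t) + log(e^(8*t) - e^(2*t)) - log(6)
K′(t) = (8*t*e^(6*t) - 2*t - e^(6*t) + 1)/(t*e^(6*t) - t)
K′′(t) = (-36*t^2*e^(6*t) + e^(12*t) - 2*e^(6*t) + 1)/(t^2*e^(12*t) - 2*t^2*e^(6*t) + t^2)

κ_2 = K′′(0) = 3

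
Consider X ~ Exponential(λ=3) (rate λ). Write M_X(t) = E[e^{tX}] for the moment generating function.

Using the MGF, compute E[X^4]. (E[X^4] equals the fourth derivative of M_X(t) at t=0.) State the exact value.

M_X(t) = 3/(3 - t)
dM/dt = 3/(t^2 - 6*t + 9)
d^2M/dt^2 = -6/(t^3 - 9*t^2 + 27*t - 27)
d^3M/dt^3 = 18/(t^4 - 12*t^3 + 54*t^2 - 108*t + 81)
d^4M/dt^4 = -72/(t^5 - 15*t^4 + 90*t^3 - 270*t^2 + 405*t - 243)

E[X^4] = d^4M/dt^4 |_{t=0} = 8/27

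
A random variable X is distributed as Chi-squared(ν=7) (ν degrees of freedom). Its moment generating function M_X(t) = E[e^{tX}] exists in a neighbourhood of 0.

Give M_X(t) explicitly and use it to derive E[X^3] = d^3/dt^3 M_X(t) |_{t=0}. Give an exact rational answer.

E[X^3] = D^3[M](0) = 693

M_X(t) = (1 - 2*t)^(-7/2)
D^3[M](t) = 693/(64*t^6*√(1 - 2*t) - 192*t^5*√(1 - 2*t) + 240*t^4*√(1 - 2*t) - 160*t^3*√(1 - 2*t) + 60*t^2*√(1 - 2*t) - 12*t*√(1 - 2*t) + √(1 - 2*t))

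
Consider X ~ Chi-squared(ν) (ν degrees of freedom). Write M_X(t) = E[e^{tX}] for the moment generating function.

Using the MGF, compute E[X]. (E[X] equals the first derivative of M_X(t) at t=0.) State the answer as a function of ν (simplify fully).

M_X(t) = (1 - 2*t)^(-ν/2)
D[M](t) = -ν/(2*t*(1 - 2*t)^(ν/2) - (1 - 2*t)^(ν/2))

E[X] = D[M](0) = ν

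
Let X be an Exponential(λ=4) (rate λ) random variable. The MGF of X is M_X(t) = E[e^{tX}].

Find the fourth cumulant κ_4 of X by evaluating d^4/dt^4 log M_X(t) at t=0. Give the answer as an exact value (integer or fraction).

M_X(t) = 4/(4 - t)
K_X(t) = log M_X(t) = -log(4 - t) + 2*log(2)
K′(t) = -1/(t - 4)
K′′(t) = 1/(t^2 - 8*t + 16)
K′′′(t) = -2/(t^3 - 12*t^2 + 48*t - 64)
K′′′′(t) = 6/(t^4 - 16*t^3 + 96*t^2 - 256*t + 256)

κ_4 = K′′′′(0) = 3/128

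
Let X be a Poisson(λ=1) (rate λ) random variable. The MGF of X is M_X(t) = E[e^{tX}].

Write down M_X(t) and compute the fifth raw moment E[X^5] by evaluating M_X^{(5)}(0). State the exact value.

E[X^5] = M^(5)(0) = 52

M_X(t) = e^(e^(t) - 1)
M^(5)(t) = (e^(5*t)*e^(e^(t)) + 10*e^(4*t)*e^(e^(t)) + 25*e^(3*t)*e^(e^(t)) + 15*e^(2*t)*e^(e^(t)) + e^(t)*e^(e^(t)))*e^(-1)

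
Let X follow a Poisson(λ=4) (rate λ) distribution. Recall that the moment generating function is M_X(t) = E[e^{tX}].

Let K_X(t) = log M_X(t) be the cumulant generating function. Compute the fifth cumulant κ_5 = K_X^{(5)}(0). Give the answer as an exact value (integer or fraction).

κ_5 = d^5K/dt^5 |_{t=0} = 4

M_X(t) = e^(4*e^(t) - 4)
K_X(t) = log M_X(t) = 4*e^(t) - 4
dK/dt = 4*e^(t)
d^2K/dt^2 = 4*e^(t)
d^3K/dt^3 = 4*e^(t)
d^4K/dt^4 = 4*e^(t)
d^5K/dt^5 = 4*e^(t)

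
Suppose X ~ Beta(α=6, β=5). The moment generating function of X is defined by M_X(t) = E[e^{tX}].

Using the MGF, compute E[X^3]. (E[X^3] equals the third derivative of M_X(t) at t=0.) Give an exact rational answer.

M_X(t) = ₁F₁(6; 11; t)
M′(t) = 6*₁F₁(7; 12; t)/11
M′′(t) = 7*₁F₁(8; 13; t)/22
M′′′(t) = 28*₁F₁(9; 14; t)/143

E[X^3] = M′′′(0) = 28/143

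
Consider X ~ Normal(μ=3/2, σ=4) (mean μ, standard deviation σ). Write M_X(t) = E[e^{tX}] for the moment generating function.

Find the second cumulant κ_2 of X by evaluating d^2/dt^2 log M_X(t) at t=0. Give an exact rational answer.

M_X(t) = e^(8*t^2 + 3*t/2)
K_X(t) = log M_X(t) = 8*t^2 + 3*t/2
D^2[K](t) = 16

κ_2 = D^2[K](0) = 16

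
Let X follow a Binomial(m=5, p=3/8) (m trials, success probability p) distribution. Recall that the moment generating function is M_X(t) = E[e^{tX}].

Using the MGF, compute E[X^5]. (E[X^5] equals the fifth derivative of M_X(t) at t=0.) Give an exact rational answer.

M_X(t) = (3*e^(t)/8 + 5/8)^5
M′(t) = 1215*e^(5*t)/32768 + 2025*e^(4*t)/8192 + 10125*e^(3*t)/16384 + 5625*e^(2*t)/8192 + 9375*e^(t)/32768
M′′(t) = 6075*e^(5*t)/32768 + 2025*e^(4*t)/2048 + 30375*e^(3*t)/16384 + 5625*e^(2*t)/4096 + 9375*e^(t)/32768
M′′′(t) = 30375*e^(5*t)/32768 + 2025*e^(4*t)/512 + 91125*e^(3*t)/16384 + 5625*e^(2*t)/2048 + 9375*e^(t)/32768
M′′′′(t) = 151875*e^(5*t)/32768 + 2025*e^(4*t)/128 + 273375*e^(3*t)/16384 + 5625*e^(2*t)/1024 + 9375*e^(t)/32768
M′′′′′(t) = 759375*e^(5*t)/32768 + 2025*e^(4*t)/32 + 820125*e^(3*t)/16384 + 5625*e^(2*t)/512 + 9375*e^(t)/32768

E[X^5] = M′′′′′(0) = 605325/4096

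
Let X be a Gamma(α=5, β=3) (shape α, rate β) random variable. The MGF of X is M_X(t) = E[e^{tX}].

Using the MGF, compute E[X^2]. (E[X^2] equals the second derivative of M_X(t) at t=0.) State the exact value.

M_X(t) = 243/(3 - t)^5
M^(2)(t) = -7290/(t^7 - 21*t^6 + 189*t^5 - 945*t^4 + 2835*t^3 - 5103*t^2 + 5103*t - 2187)

E[X^2] = M^(2)(0) = 10/3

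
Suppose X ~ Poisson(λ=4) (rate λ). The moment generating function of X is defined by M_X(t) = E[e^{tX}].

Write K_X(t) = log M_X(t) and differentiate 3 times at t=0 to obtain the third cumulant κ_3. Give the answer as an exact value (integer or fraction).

κ_3 = d^3K/dt^3 |_{t=0} = 4

M_X(t) = e^(4*e^(t) - 4)
K_X(t) = log M_X(t) = 4*e^(t) - 4
dK/dt = 4*e^(t)
d^2K/dt^2 = 4*e^(t)
d^3K/dt^3 = 4*e^(t)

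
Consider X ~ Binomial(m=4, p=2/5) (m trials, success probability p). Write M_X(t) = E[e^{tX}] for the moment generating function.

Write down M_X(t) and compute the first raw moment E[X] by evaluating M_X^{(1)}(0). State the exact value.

M_X(t) = (2*e^(t)/5 + 3/5)^4
dM/dt = 64*e^(4*t)/625 + 288*e^(3*t)/625 + 432*e^(2*t)/625 + 216*e^(t)/625

E[X] = dM/dt |_{t=0} = 8/5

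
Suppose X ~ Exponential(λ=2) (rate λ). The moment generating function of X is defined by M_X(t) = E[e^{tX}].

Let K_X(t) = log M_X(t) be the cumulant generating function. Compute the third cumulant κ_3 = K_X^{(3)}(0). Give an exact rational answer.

κ_3 = K′′′(0) = 1/4

M_X(t) = 2/(2 - t)
K_X(t) = log M_X(t) = -log(2 - t) + log(2)
K′(t) = -1/(t - 2)
K′′(t) = 1/(t^2 - 4*t + 4)
K′′′(t) = -2/(t^3 - 6*t^2 + 12*t - 8)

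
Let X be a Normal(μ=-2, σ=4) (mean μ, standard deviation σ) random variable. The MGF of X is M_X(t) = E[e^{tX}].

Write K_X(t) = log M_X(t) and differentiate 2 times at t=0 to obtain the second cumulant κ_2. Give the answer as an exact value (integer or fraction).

M_X(t) = e^(8*t^2 - 2*t)
K_X(t) = log M_X(t) = 8*t^2 - 2*t
K′(t) = 16*t - 2
K′′(t) = 16

κ_2 = K′′(0) = 16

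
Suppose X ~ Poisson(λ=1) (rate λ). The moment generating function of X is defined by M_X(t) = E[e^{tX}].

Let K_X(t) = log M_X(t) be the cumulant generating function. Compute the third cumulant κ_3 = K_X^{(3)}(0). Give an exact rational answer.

M_X(t) = e^(e^(t) - 1)
K_X(t) = log M_X(t) = e^(t) - 1
K′(t) = e^(t)
K′′(t) = e^(t)
K′′′(t) = e^(t)

κ_3 = K′′′(0) = 1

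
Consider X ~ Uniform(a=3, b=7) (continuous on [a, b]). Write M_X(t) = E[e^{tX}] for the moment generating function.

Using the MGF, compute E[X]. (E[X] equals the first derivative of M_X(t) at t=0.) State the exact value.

M_X(t) = (e^(7*t) - e^(3*t))/(4*t)
M^(1)(t) = (7*t*e^(7*t) - 3*t*e^(3*t) - e^(7*t) + e^(3*t))/(4*t^2)

E[X] = M^(1)(0) = 5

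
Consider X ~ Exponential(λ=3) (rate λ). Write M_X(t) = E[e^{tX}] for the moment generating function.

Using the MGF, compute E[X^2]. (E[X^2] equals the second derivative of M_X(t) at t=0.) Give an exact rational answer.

M_X(t) = 3/(3 - t)
M′(t) = 3/(t^2 - 6*t + 9)
M′′(t) = -6/(t^3 - 9*t^2 + 27*t - 27)

E[X^2] = M′′(0) = 2/9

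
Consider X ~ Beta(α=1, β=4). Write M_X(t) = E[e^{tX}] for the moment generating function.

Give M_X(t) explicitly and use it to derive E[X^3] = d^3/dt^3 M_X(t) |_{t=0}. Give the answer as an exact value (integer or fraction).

M_X(t) = ₁F₁(1; 5; t)
dM/dt = ₁F₁(2; 6; t)/5
d^2M/dt^2 = ₁F₁(3; 7; t)/15
d^3M/dt^3 = ₁F₁(4; 8; t)/35

E[X^3] = d^3M/dt^3 |_{t=0} = 1/35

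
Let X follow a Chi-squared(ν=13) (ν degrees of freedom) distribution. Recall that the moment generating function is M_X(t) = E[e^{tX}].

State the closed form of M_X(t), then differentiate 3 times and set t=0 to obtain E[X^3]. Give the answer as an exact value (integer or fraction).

E[X^3] = d^3M/dt^3 |_{t=0} = 3315

M_X(t) = (1 - 2*t)^(-13/2)
dM/dt = -13/(128*t^7*√(1 - 2*t) - 448*t^6*√(1 - 2*t) + 672*t^5*√(1 - 2*t) - 560*t^4*√(1 - 2*t) + 280*t^3*√(1 - 2*t) - 84*t^2*√(1 - 2*t) + 14*t*√(1 - 2*t) - √(1 - 2*t))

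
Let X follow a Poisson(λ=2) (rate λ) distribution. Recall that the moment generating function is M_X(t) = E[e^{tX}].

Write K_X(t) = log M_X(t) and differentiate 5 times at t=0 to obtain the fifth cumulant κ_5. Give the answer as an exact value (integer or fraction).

M_X(t) = e^(2*e^(t) - 2)
K_X(t) = log M_X(t) = 2*e^(t) - 2
D^5[K](t) = 2*e^(t)

κ_5 = D^5[K](0) = 2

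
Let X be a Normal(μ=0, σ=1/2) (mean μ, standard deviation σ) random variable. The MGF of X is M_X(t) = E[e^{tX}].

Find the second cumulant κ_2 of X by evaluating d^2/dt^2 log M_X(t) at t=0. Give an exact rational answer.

M_X(t) = e^(t^2/8)
K_X(t) = log M_X(t) = t^2/8
K′(t) = t/4
K′′(t) = 1/4

κ_2 = K′′(0) = 1/4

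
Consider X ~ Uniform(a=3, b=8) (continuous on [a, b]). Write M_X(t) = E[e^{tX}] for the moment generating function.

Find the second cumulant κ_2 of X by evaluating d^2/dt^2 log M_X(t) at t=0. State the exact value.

κ_2 = K′′(0) = 25/12

M_X(t) = (e^(8*t) - e^(3*t))/(5*t)
K_X(t) = log M_X(t) = -log(t) + log(e^(8*t) - e^(3*t)) - log(5)
K′(t) = (8*t*e^(5*t) - 3*t - e^(5*t) + 1)/(t*e^(5*t) - t)
K′′(t) = (-25*t^2*e^(5*t) + e^(10*t) - 2*e^(5*t) + 1)/(t^2*e^(10*t) - 2*t^2*e^(5*t) + t^2)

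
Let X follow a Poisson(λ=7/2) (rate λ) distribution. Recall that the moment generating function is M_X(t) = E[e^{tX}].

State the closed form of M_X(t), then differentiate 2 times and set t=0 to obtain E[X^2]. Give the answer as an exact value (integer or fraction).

M_X(t) = e^(7*e^(t)/2 - 7/2)
M′(t) = 7*e^(-7/2)*e^(t)*e^(7*e^(t)/2)/2
M′′(t) = (49*e^(2*t)*e^(7*e^(t)/2) + 14*e^(t)*e^(7*e^(t)/2))*e^(-7/2)/4

E[X^2] = M′′(0) = 63/4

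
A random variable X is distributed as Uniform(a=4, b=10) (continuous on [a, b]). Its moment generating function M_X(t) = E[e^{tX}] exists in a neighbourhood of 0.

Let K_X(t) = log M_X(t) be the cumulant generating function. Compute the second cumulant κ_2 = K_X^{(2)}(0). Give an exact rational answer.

M_X(t) = (e^(10*t) - e^(4*t))/(6*t)
K_X(t) = log M_X(t) = -log(t) + log(e^(10*t) - e^(4*t)) - log(6)
dK/dt = (10*t*e^(6*t) - 4*t - e^(6*t) + 1)/(t*e^(6*t) - t)
d^2K/dt^2 = (-36*t^2*e^(6*t) + e^(12*t) - 2*e^(6*t) + 1)/(t^2*e^(12*t) - 2*t^2*e^(6*t) + t^2)

κ_2 = d^2K/dt^2 |_{t=0} = 3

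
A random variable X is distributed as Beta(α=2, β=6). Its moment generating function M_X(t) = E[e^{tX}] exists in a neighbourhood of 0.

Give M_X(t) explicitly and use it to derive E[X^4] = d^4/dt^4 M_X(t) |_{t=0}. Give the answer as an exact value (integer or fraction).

E[X^4] = M^(4)(0) = 1/66

M_X(t) = ₁F₁(2; 8; t)
M^(4)(t) = ₁F₁(6; 12; t)/66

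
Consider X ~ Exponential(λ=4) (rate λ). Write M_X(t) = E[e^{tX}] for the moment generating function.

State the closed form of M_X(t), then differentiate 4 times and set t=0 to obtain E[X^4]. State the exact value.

M_X(t) = 4/(4 - t)
M′(t) = 4/(t^2 - 8*t + 16)
M′′(t) = -8/(t^3 - 12*t^2 + 48*t - 64)
M′′′(t) = 24/(t^4 - 16*t^3 + 96*t^2 - 256*t + 256)
M′′′′(t) = -96/(t^5 - 20*t^4 + 160*t^3 - 640*t^2 + 1280*t - 1024)

E[X^4] = M′′′′(0) = 3/32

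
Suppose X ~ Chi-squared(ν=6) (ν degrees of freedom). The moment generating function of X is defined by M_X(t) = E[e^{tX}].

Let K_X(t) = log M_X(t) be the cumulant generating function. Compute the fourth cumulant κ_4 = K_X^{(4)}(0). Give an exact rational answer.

κ_4 = K^(4)(0) = 288

M_X(t) = (1 - 2*t)^(-3)
K_X(t) = log M_X(t) = -3*log(1 - 2*t)
K^(4)(t) = 288/(16*t^4 - 32*t^3 + 24*t^2 - 8*t + 1)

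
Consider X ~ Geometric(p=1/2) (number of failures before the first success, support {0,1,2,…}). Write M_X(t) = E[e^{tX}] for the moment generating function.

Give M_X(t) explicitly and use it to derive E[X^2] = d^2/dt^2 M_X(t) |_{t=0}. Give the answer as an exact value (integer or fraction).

E[X^2] = M′′(0) = 3

M_X(t) = 1/(2*(1 - e^(t)/2))
M′(t) = e^(t)/(e^(2*t) - 4*e^(t) + 4)
M′′(t) = (-e^(2*t) - 2*e^(t))/(e^(3*t) - 6*e^(2*t) + 12*e^(t) - 8)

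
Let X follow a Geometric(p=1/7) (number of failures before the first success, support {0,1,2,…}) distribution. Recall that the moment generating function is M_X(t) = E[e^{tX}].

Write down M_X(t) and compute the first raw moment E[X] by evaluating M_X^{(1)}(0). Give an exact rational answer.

M_X(t) = 1/(7*(1 - 6*e^(t)/7))
dM/dt = 6*e^(t)/(36*e^(2*t) - 84*e^(t) + 49)

E[X] = dM/dt |_{t=0} = 6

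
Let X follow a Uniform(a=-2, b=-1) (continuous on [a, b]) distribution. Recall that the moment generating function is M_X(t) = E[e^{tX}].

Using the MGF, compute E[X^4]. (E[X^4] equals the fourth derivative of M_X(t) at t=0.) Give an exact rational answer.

M_X(t) = (e^(-t) - e^(-2*t))/t
D^4[M](t) = (t^4*e^(t) - 16*t^4 + 4*t^3*e^(t) - 32*t^3 + 12*t^2*e^(t) - 48*t^2 + 24*t*e^(t) - 48*t + 24*e^(t) - 24)*e^(-2*t)/t^5

E[X^4] = D^4[M](0) = 31/5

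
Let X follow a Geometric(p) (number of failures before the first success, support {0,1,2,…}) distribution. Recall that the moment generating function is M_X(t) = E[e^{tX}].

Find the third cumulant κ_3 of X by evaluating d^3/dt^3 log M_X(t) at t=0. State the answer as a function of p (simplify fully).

M_X(t) = p/(-(1 - p)*e^(t) + 1)
K_X(t) = log M_X(t) = log(p) - log(-(1 - p)*e^(t) + 1)

κ_3 = D^3[K](0) = (p^2 - 3*p + 2)/p^3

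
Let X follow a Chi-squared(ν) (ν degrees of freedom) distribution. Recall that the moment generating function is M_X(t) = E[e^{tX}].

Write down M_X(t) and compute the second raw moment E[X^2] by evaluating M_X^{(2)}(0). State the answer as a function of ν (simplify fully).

M_X(t) = (1 - 2*t)^(-ν/2)
dM/dt = -ν/(2*t*(1 - 2*t)^(ν/2) - (1 - 2*t)^(ν/2))
d^2M/dt^2 = (ν^2 + 2*ν)/(4*t^2*(1 - 2*t)^(ν/2) - 4*t*(1 - 2*t)^(ν/2) + (1 - 2*t)^(ν/2))

E[X^2] = d^2M/dt^2 |_{t=0} = ν*(ν + 2)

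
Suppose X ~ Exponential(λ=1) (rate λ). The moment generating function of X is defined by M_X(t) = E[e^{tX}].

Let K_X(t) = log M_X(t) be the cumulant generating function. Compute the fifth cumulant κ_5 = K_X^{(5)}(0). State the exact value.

M_X(t) = 1/(1 - t)
K_X(t) = log M_X(t) = -log(1 - t)
D^5[K](t) = -24/(t^5 - 5*t^4 + 10*t^3 - 10*t^2 + 5*t - 1)

κ_5 = D^5[K](0) = 24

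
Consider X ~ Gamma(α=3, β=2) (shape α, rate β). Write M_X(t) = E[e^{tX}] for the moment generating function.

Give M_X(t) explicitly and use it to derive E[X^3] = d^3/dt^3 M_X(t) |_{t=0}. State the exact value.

E[X^3] = d^3M/dt^3 |_{t=0} = 15/2

M_X(t) = 8/(2 - t)^3
dM/dt = 24/(t^4 - 8*t^3 + 24*t^2 - 32*t + 16)
d^2M/dt^2 = -96/(t^5 - 10*t^4 + 40*t^3 - 80*t^2 + 80*t - 32)
d^3M/dt^3 = 480/(t^6 - 12*t^5 + 60*t^4 - 160*t^3 + 240*t^2 - 192*t + 64)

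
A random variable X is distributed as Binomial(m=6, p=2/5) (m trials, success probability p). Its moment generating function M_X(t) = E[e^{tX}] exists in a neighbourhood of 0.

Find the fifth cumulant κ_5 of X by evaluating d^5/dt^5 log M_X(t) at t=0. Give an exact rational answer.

κ_5 = d^5K/dt^5 |_{t=0} = -1692/3125

M_X(t) = (2*e^(t)/5 + 3/5)^6
K_X(t) = log M_X(t) = 6*log(2*e^(t)/5 + 3/5)
dK/dt = 12*e^(t)/(2*e^(t) + 3)
d^2K/dt^2 = 36*e^(t)/(4*e^(2*t) + 12*e^(t) + 9)
d^3K/dt^3 = (-72*e^(2*t) + 108*e^(t))/(8*e^(3*t) + 36*e^(2*t) + 54*e^(t) + 27)
d^4K/dt^4 = (144*e^(3*t) - 864*e^(2*t) + 324*e^(t))/(16*e^(4*t) + 96*e^(3*t) + 216*e^(2*t) + 216*e^(t) + 81)
d^5K/dt^5 = (-288*e^(4*t) + 4752*e^(3*t) - 7128*e^(2*t) + 972*e^(t))/(32*e^(5*t) + 240*e^(4*t) + 720*e^(3*t) + 1080*e^(2*t) + 810*e^(t) + 243)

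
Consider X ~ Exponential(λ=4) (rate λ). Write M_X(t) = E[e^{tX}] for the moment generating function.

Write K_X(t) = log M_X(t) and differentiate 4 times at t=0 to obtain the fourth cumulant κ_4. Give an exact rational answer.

κ_4 = D^4[K](0) = 3/128

M_X(t) = 4/(4 - t)
K_X(t) = log M_X(t) = -log(4 - t) + 2*log(2)
D^4[K](t) = 6/(t^4 - 16*t^3 + 96*t^2 - 256*t + 256)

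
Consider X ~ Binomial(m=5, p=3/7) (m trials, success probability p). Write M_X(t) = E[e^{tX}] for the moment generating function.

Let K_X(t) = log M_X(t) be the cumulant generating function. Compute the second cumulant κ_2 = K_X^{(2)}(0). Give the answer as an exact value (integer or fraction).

κ_2 = K^(2)(0) = 60/49

M_X(t) = (3*e^(t)/7 + 4/7)^5
K_X(t) = log M_X(t) = 5*log(3*e^(t)/7 + 4/7)
K^(2)(t) = 60*e^(t)/(9*e^(2*t) + 24*e^(t) + 16)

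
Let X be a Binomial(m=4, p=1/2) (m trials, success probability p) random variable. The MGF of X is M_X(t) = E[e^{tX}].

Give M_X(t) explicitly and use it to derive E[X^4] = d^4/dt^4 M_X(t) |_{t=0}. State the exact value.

M_X(t) = (e^(t)/2 + 1/2)^4
M^(4)(t) = 16*e^(4*t) + 81*e^(3*t)/4 + 6*e^(2*t) + e^(t)/4

E[X^4] = M^(4)(0) = 85/2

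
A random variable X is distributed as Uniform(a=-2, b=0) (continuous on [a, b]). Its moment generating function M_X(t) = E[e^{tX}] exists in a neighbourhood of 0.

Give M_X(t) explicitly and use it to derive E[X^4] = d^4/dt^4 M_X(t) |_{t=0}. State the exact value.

E[X^4] = M′′′′(0) = 16/5

M_X(t) = (1 - e^(-2*t))/(2*t)
M′(t) = (2*t - e^(2*t) + 1)*e^(-2*t)/(2*t^2)
M′′(t) = (-2*t^2 - 2*t + e^(2*t) - 1)*e^(-2*t)/t^3
M′′′(t) = (4*t^3 + 6*t^2 + 6*t - 3*e^(2*t) + 3)*e^(-2*t)/t^4
M′′′′(t) = (-8*t^4 - 16*t^3 - 24*t^2 - 24*t + 12*e^(2*t) - 12)*e^(-2*t)/t^5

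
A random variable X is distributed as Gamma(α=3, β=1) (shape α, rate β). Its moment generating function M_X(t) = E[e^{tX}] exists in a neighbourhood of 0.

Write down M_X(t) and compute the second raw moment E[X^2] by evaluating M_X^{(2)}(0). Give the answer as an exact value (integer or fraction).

E[X^2] = D^2[M](0) = 12

M_X(t) = (1 - t)^(-3)
D^2[M](t) = -12/(t^5 - 5*t^4 + 10*t^3 - 10*t^2 + 5*t - 1)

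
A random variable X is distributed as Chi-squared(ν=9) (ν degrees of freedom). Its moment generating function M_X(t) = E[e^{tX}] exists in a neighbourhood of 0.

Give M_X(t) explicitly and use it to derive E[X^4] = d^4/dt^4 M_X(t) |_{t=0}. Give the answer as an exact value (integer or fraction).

M_X(t) = (1 - 2*t)^(-9/2)

E[X^4] = D^4[M](0) = 19305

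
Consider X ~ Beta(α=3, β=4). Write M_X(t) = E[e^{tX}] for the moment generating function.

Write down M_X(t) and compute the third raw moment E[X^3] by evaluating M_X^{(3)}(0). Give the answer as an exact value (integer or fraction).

E[X^3] = D^3[M](0) = 5/42

M_X(t) = ₁F₁(3; 7; t)
D^3[M](t) = 5*₁F₁(6; 10; t)/42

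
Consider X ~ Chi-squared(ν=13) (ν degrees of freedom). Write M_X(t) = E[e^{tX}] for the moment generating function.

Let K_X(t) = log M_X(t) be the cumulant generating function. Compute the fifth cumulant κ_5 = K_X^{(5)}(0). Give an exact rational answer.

M_X(t) = (1 - 2*t)^(-13/2)
K_X(t) = log M_X(t) = -13*log(1 - 2*t)/2
D^5[K](t) = -4992/(32*t^5 - 80*t^4 + 80*t^3 - 40*t^2 + 10*t - 1)

κ_5 = D^5[K](0) = 4992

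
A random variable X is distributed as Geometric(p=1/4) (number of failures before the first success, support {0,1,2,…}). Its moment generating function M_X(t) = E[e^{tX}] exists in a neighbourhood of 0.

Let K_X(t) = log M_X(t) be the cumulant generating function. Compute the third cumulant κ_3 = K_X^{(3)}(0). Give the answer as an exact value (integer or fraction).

M_X(t) = 1/(4*(1 - 3*e^(t)/4))
K_X(t) = log M_X(t) = -log(1 - 3*e^(t)/4) - 2*log(2)
K^(3)(t) = (-36*e^(2*t) - 48*e^(t))/(27*e^(3*t) - 108*e^(2*t) + 144*e^(t) - 64)

κ_3 = K^(3)(0) = 84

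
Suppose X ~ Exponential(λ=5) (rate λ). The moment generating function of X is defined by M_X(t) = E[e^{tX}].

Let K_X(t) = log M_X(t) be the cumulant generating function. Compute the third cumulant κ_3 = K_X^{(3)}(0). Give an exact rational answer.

M_X(t) = 5/(5 - t)
K_X(t) = log M_X(t) = -log(5 - t) + log(5)
D^3[K](t) = -2/(t^3 - 15*t^2 + 75*t - 125)

κ_3 = D^3[K](0) = 2/125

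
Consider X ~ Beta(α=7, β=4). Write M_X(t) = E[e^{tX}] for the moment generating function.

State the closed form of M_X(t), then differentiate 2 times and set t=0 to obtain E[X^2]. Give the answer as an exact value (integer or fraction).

M_X(t) = ₁F₁(7; 11; t)
M^(2)(t) = 14*₁F₁(9; 13; t)/33

E[X^2] = M^(2)(0) = 14/33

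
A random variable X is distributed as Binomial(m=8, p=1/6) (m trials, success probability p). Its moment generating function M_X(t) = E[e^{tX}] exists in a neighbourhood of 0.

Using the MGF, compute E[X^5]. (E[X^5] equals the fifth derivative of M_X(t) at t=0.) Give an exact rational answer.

E[X^5] = D^5[M](0) = 6268/81

M_X(t) = (e^(t)/6 + 5/6)^8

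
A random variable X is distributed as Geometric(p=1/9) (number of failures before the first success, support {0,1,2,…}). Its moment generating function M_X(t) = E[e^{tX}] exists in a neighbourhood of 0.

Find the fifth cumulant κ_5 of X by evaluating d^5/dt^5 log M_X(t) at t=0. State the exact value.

κ_5 = d^5K/dt^5 |_{t=0} = 1058760

M_X(t) = 1/(9*(1 - 8*e^(t)/9))
K_X(t) = log M_X(t) = -log(1 - 8*e^(t)/9) - 2*log(3)
dK/dt = -8*e^(t)/(8*e^(t) - 9)
d^2K/dt^2 = 72*e^(t)/(64*e^(2*t) - 144*e^(t) + 81)
d^3K/dt^3 = (-576*e^(2*t) - 648*e^(t))/(512*e^(3*t) - 1728*e^(2*t) + 1944*e^(t) - 729)
d^4K/dt^4 = (4608*e^(3*t) + 20736*e^(2*t) + 5832*e^(t))/(4096*e^(4*t) - 18432*e^(3*t) + 31104*e^(2*t) - 23328*e^(t) + 6561)
d^5K/dt^5 = (-36864*e^(4*t) - 456192*e^(3*t) - 513216*e^(2*t) - 52488*e^(t))/(32768*e^(5*t) - 184320*e^(4*t) + 414720*e^(3*t) - 466560*e^(2*t) + 262440*e^(t) - 59049)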